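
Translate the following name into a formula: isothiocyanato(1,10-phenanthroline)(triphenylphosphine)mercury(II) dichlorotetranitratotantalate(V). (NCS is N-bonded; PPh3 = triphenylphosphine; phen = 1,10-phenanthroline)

[Hg(NCS)(phen)(PPh3)][TaCl2(NO3)4]

Cation [Hg…]: ligand charges -1, Hg(II) ⇒ ion charge 1+.
Anion [Ta…]: ligand charges -6, Ta(V) ⇒ ion charge 1−.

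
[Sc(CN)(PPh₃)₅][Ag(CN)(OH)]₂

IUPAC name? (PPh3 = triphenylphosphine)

cyanopentakis(triphenylphosphine)scandium(III) cyanohydroxoargentate(I)

Both ions are complex: the cation is named first with the plain metal name, the anion second with the -ate form; each ion's ligands are alphabetised independently.
Scandium is always +3 in its complexes; the cation's ligand charges sum to -1, so the complex cation is 2+.
With 2 anions per cation, each anion must be 2/2 = 1−.
Anion: ligand charges sum to -2; for the ion to be 1−, Ag = +1.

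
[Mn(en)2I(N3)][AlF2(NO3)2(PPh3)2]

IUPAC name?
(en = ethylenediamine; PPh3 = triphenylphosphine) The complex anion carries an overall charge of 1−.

azidobis(ethylenediamine)iodomanganese(III) difluorodinitratobis(triphenylphosphine)aluminate(III)

The complex anion is given as 1−; its ligand charges sum to -4, so Al = +3.
A 1:1 salt means the cation carries the equal and opposite charge, 1+.
Cation: ligand charges sum to -2; for the ion to be 1+, Mn = +3.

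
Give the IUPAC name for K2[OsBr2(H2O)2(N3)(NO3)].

The 2 potassium counter-ions carry a total charge of +2, so each complex ion is 2−.
Ligand charges: 2×bromo (-1 each), 2×aqua (neutral), 1×nitrato (-1 each), 1×azido (-1 each); total -4. So Os + (-4) = 2−, giving Os = +2.
The complex ion is anionic, so osmium takes the -ate form osmate(II).

potassium diaquaazidodibromonitratoosmate(II)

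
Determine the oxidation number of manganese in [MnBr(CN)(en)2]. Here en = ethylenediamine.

+2

No counter-ion: the bracketed complex is neutral.
Ligand charges: 2×en neutral; 1×CN = -1; 1×Br = -1; sum -2.
Mn + (-2) = 0 ⇒ Mn is +2.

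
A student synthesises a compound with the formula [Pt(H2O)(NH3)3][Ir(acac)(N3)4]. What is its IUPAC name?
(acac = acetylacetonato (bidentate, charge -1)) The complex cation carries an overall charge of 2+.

Both ions are complex: the cation is named first with the plain metal name, the anion second with the -ate form; each ion's ligands are alphabetised independently.
The complex cation is given as 2+; its ligand charges sum to 0, so Pt = +2.
A 1:1 salt means the anion carries the equal and opposite charge, 2−.
Anion: ligand charges sum to -5; for the ion to be 2−, Ir = +3.

triammineaquaplatinum(II) (acetylacetonato)tetraazidoiridate(III)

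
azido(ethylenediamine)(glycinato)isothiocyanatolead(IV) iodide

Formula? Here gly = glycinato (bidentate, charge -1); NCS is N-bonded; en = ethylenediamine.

Ligands: 1 azido (N3, -1), 1 glycinato (gly, -1), 1 isothiocyanato (NCS, -1), 1 ethylenediamine (en, neutral). Ligand charge sum = -3.
Charge balance with iodide (-1) requires 1 complex ion per 1 iodide.

[Pb(en)(gly)(N3)(NCS)]I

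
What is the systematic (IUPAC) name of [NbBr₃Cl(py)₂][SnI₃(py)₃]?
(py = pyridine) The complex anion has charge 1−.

The complex anion is given as 1−; its ligand charges sum to -3, so Sn = +2.
A 1:1 salt means the cation carries the equal and opposite charge, 1+.
Cation: ligand charges sum to -4; for the ion to be 1+, Nb = +5.

tribromochlorobis(pyridine)niobium(V) triiodotris(pyridine)stannate(II)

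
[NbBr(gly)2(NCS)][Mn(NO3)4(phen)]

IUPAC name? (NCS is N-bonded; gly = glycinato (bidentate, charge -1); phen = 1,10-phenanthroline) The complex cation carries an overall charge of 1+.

bromobis(glycinato)isothiocyanatoniobium(V) tetranitrato(1,10-phenanthroline)manganate(III)

Both ions are complex: the cation is named first with the plain metal name, the anion second with the -ate form; each ion's ligands are alphabetised independently.
The complex cation is given as 1+; its ligand charges sum to -4, so Nb = +5.
A 1:1 salt means the anion carries the equal and opposite charge, 1−.
Anion: ligand charges sum to -4; for the ion to be 1−, Mn = +3.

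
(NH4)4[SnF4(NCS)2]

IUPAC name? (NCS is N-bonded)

ammonium tetrafluorodiisothiocyanatostannate(II)

The 4 ammonium counter-ions carry a total charge of +4, so each complex ion is 4−.
Ligand charges: 4×fluoro (-1 each), 2×isothiocyanato (-1 each); total -6. So Sn + (-6) = 4−, giving Sn = +2.
Ligands are named alphabetically: fluoro before isothiocyanato.
The complex ion is anionic, so tin takes the -ate form stannate(II).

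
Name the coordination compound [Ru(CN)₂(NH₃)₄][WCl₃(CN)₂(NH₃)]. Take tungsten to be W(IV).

Both ions are complex: the cation is named first with the plain metal name, the anion second with the -ate form; each ion's ligands are alphabetised independently.
W is given as +4; the anion's ligand charges sum to -5, so the complex anion is 1−.
A 1:1 salt means the cation carries the equal and opposite charge, 1+.
Cation: ligand charges sum to -2; for the ion to be 1+, Ru = +3.

tetraamminedicyanoruthenium(III) amminetrichlorodicyanotungstate(IV)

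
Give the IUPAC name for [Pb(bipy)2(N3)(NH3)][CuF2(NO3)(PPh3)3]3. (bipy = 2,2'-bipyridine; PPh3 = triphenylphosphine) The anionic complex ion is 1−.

ammineazidobis(2,2'-bipyridine)lead(IV) difluoronitratotris(triphenylphosphine)cuprate(II)

The complex anion is given as 1−; its ligand charges sum to -3, so Cu = +2.
With 3 anions per cation, the cation must be 3×1 = 3+.
Cation: ligand charges sum to -1; for the ion to be 3+, Pb = +4.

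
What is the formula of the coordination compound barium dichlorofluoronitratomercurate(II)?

Ba[HgCl2F(NO3)]

Ligands: 1 fluoro (F, -1), 2 chloro (Cl, -1), 1 nitrato (NO3, -1). Ligand charge sum = -4.
With Hg in oxidation state +2, the complex ion is [Hg...]^2−.
Charge balance with barium (+2) requires 1 complex ion per 1 barium.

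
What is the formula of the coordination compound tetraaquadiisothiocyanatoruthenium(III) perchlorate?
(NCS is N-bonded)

Ligands: 4 aqua (H2O, neutral), 2 isothiocyanato (NCS, -1). Ligand charge sum = -2.
With Ru in oxidation state +3, the complex ion is [Ru...]^1+.
Charge balance with perchlorate (-1) requires 1 complex ion per 1 perchlorate.

[Ru(H2O)4(NCS)2]ClO4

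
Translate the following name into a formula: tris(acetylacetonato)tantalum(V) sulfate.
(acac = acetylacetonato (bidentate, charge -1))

[Ta(acac)3]SO4

Ligands: 3 acetylacetonato (acac, -1). Ligand charge sum = -3.
Charge balance with sulfate (-2) requires 1 complex ion per 1 sulfate.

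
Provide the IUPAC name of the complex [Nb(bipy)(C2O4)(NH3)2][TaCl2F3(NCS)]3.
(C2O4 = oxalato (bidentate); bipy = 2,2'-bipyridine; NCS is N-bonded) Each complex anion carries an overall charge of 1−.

diammine(2,2'-bipyridine)oxalatoniobium(V) dichlorotrifluoroisothiocyanatotantalate(V)

The complex anion is given as 1−; its ligand charges sum to -6, so Ta = +5.
With 3 anions per cation, the cation must be 3×1 = 3+.
Cation: ligand charges sum to -2; for the ion to be 3+, Nb = +5.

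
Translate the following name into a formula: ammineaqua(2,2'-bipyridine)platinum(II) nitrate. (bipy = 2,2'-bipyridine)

[Pt(bipy)(H2O)(NH3)](NO3)2

Ligands: 1 2,2'-bipyridine (bipy, neutral), 1 aqua (H2O, neutral), 1 ammine (NH3, neutral). Ligand charge sum = 0.
With Pt in oxidation state +2, the complex ion is [Pt...]^2+.
Charge balance with nitrate (-1) requires 1 complex ion per 2 nitrate.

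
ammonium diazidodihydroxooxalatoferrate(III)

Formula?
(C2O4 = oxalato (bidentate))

Ligands: 1 oxalato (C2O4, -2), 2 hydroxo (OH, -1), 2 azido (N3, -1). Ligand charge sum = -6.
Charge balance with ammonium (+1) requires 1 complex ion per 3 ammonium.

(NH4)3[Fe(C2O4)(N3)2(OH)2]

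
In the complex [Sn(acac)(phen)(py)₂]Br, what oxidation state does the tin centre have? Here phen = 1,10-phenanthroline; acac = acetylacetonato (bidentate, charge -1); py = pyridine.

+2

1 bromide outside the brackets (-1 each) → the complex ion is 1+.
Ligand charges: 1×phen neutral; 1×acac = -1; 2×py neutral; sum -1.
Sn + (-1) = 1+ ⇒ Sn is +2.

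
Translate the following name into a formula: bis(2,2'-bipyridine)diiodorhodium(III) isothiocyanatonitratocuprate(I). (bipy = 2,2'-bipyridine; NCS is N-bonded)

Cation [Rh…]: ligand charges -2, Rh(III) ⇒ ion charge 1+.
Anion [Cu…]: ligand charges -2, Cu(I) ⇒ ion charge 1−.
One 1+ cation balances one 1− anion.

[Rh(bipy)2I2][Cu(NCS)(NO3)]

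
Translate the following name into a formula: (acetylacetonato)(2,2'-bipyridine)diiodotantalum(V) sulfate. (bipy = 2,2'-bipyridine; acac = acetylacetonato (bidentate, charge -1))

Ligands: 2 iodo (I, -1), 1 2,2'-bipyridine (bipy, neutral), 1 acetylacetonato (acac, -1). Ligand charge sum = -3.
Charge balance with sulfate (-2) requires 1 complex ion per 1 sulfate.

[Ta(acac)(bipy)I2]SO4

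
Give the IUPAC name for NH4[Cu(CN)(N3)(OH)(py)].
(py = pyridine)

The 1 ammonium counter-ion carries a total charge of +1, so each complex ion is 1−.
Ligand charges: 1×azido (-1 each), 1×hydroxo (-1 each), 1×cyano (-1 each), 1×pyridine (neutral); total -3. So Cu + (-3) = 1−, giving Cu = +2.
Ligands are named alphabetically: azido before cyano before hydroxo before pyridine.
The complex ion is anionic, so copper takes the -ate form cuprate(II).

ammonium azidocyanohydroxo(pyridine)cuprate(II)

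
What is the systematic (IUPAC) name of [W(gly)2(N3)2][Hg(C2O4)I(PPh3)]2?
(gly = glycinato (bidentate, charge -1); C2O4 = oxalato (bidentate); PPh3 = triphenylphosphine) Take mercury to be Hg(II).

Hg is given as +2; the anion's ligand charges sum to -3, so the complex anion is 1−.
With 2 anions per cation, the cation must be 2×1 = 2+.
Cation: ligand charges sum to -4; for the ion to be 2+, W = +6.

diazidobis(glycinato)tungsten(VI) iodooxalato(triphenylphosphine)mercurate(II)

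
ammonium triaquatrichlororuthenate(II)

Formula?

NH4[RuCl3(H2O)3]

Ligands: 3 aqua (H2O, neutral), 3 chloro (Cl, -1). Ligand charge sum = -3.
With Ru in oxidation state +2, the complex ion is [Ru...]^1−.
Charge balance with ammonium (+1) requires 1 complex ion per 1 ammonium.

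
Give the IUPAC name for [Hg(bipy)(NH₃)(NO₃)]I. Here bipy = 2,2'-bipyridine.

The 1 iodide counter-ion carries a total charge of -1, so each complex ion is 1+.
Ligand charges: 1×ammine (neutral), 1×2,2'-bipyridine (neutral), 1×nitrato (-1 each); total -1. So Hg + (-1) = 1+, giving Hg = +2.
Ligands are named alphabetically: ammine before bipyridine before nitrato.

ammine(2,2'-bipyridine)nitratomercury(II) iodide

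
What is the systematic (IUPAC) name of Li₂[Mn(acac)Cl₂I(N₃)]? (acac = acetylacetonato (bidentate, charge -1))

The 2 lithium counter-ions carry a total charge of +2, so each complex ion is 2−.
Ligand charges: 1×azido (-1 each), 1×acetylacetonato (-1 each), 1×iodo (-1 each), 2×chloro (-1 each); total -5. So Mn + (-5) = 2−, giving Mn = +3.
Ligands are named alphabetically: acetylacetonato before azido before chloro before iodo.
The complex ion is anionic, so manganese takes the -ate form manganate(III).

lithium (acetylacetonato)azidodichloroiodomanganate(III)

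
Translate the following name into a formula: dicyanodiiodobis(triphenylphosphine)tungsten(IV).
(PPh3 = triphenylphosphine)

[W(CN)2I2(PPh3)2]

Ligands: 2 cyano (CN, -1), 2 triphenylphosphine (PPh3, neutral), 2 iodo (I, -1). Ligand charge sum = -4.
With W in oxidation state +4, the complex ion is [W...].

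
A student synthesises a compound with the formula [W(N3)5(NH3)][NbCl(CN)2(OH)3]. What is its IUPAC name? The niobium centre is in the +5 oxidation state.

amminepentaazidotungsten(VI) chlorodicyanotrihydroxoniobate(V)

Both ions are complex: the cation is named first with the plain metal name, the anion second with the -ate form; each ion's ligands are alphabetised independently.
Nb is given as +5; the anion's ligand charges sum to -6, so the complex anion is 1−.
A 1:1 salt means the cation carries the equal and opposite charge, 1+.
Cation: ligand charges sum to -5; for the ion to be 1+, W = +6.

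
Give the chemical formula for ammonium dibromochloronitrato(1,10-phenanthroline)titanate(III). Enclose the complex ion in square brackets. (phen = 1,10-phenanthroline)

Ligands: 2 bromo (Br, -1), 1 1,10-phenanthroline (phen, neutral), 1 nitrato (NO3, -1), 1 chloro (Cl, -1). Ligand charge sum = -4.
With Ti in oxidation state +3, the complex ion is [Ti...]^1−.
Charge balance with ammonium (+1) requires 1 complex ion per 1 ammonium.

NH4[TiBr2Cl(NO3)(phen)]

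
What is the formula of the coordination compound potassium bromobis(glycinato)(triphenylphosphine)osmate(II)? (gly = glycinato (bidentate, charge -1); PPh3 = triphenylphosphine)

K[OsBr(gly)2(PPh3)]

Ligands: 2 glycinato (gly, -1), 1 bromo (Br, -1), 1 triphenylphosphine (PPh3, neutral). Ligand charge sum = -3.
With Os in oxidation state +2, the complex ion is [Os...]^1−.
Charge balance with potassium (+1) requires 1 complex ion per 1 potassium.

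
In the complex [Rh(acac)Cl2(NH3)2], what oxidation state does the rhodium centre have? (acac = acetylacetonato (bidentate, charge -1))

+3

No counter-ion: the bracketed complex is neutral.
Ligand charges: 1×acac = -1; 2×Cl = -2; 2×NH3 neutral; sum -3.
Rh + (-3) = 0 ⇒ Rh is +3.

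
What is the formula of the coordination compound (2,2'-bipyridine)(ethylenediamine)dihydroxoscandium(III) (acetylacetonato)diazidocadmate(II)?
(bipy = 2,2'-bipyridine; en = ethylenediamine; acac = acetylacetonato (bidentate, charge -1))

[Sc(bipy)(en)(OH)2][Cd(acac)(N3)2]

Cation [Sc…]: ligand charges -2, Sc(III) ⇒ ion charge 1+.
Anion [Cd…]: ligand charges -3, Cd(II) ⇒ ion charge 1−.
One 1+ cation balances one 1− anion.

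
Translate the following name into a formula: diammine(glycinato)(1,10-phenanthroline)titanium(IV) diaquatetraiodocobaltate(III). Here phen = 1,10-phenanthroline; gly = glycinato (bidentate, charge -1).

[Ti(gly)(NH3)2(phen)][Co(H2O)2I4]3

Cation [Ti…]: ligand charges -1, Ti(IV) ⇒ ion charge 3+.
Anion [Co…]: ligand charges -4, Co(III) ⇒ ion charge 1−.
One 3+ cation requires 3 of the 1− anion.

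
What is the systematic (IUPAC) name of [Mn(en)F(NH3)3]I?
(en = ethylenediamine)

The 1 iodide counter-ion carries a total charge of -1, so each complex ion is 1+.
Ligand charges: 1×fluoro (-1 each), 1×ethylenediamine (neutral), 3×ammine (neutral); total -1. So Mn + (-1) = 1+, giving Mn = +2.
Ligands are named alphabetically: ammine before ethylenediamine before fluoro.

triammine(ethylenediamine)fluoromanganese(II) iodide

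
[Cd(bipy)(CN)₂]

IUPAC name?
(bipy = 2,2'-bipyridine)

There is no counter-ion, so the complex is neutral overall.
Ligand charges: 2×cyano (-1 each), 1×2,2'-bipyridine (neutral); total -2. So Cd + (-2) = 0, giving Cd = +2.
Ligands are named alphabetically: bipyridine before cyano.

(2,2'-bipyridine)dicyanocadmium(II)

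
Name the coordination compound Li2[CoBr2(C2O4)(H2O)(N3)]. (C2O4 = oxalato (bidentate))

lithium aquaazidodibromooxalatocobaltate(III)

The 2 lithium counter-ions carry a total charge of +2, so each complex ion is 2−.
Ligand charges: 1×azido (-1 each), 1×aqua (neutral), 2×bromo (-1 each), 1×oxalato (-2 each); total -5. So Co + (-5) = 2−, giving Co = +3.
The complex ion is anionic, so cobalt takes the -ate form cobaltate(III).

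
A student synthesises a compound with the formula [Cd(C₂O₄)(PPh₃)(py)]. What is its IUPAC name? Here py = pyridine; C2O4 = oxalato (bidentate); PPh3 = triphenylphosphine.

There is no counter-ion, so the complex is neutral overall.
Ligand charges: 1×pyridine (neutral), 1×oxalato (-2 each), 1×triphenylphosphine (neutral); total -2. So Cd + (-2) = 0, giving Cd = +2.
Ligands are named alphabetically: oxalato before pyridine before triphenylphosphine.

oxalato(pyridine)(triphenylphosphine)cadmium(II)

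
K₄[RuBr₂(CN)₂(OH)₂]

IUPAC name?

The 4 potassium counter-ions carry a total charge of +4, so each complex ion is 4−.
Ligand charges: 2×bromo (-1 each), 2×hydroxo (-1 each), 2×cyano (-1 each); total -6. So Ru + (-6) = 4−, giving Ru = +2.
Ligands are named alphabetically: bromo before cyano before hydroxo.
The complex ion is anionic, so ruthenium takes the -ate form ruthenate(II).

potassium dibromodicyanodihydroxoruthenate(II)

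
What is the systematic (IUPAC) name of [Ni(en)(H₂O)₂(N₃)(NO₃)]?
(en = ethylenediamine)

diaquaazido(ethylenediamine)nitratonickel(II)

There is no counter-ion, so the complex is neutral overall.
Ligand charges: 1×ethylenediamine (neutral), 1×azido (-1 each), 2×aqua (neutral), 1×nitrato (-1 each); total -2. So Ni + (-2) = 0, giving Ni = +2.
Ligands are named alphabetically: aqua before azido before ethylenediamine before nitrato.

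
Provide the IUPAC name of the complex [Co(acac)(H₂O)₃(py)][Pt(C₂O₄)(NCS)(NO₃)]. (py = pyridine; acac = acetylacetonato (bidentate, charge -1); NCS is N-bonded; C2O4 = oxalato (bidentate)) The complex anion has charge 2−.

Both ions are complex: the cation is named first with the plain metal name, the anion second with the -ate form; each ion's ligands are alphabetised independently.
The complex anion is given as 2−; its ligand charges sum to -4, so Pt = +2.
A 1:1 salt means the cation carries the equal and opposite charge, 2+.
Cation: ligand charges sum to -1; for the ion to be 2+, Co = +3.

(acetylacetonato)triaqua(pyridine)cobalt(III) isothiocyanatonitratooxalatoplatinate(II)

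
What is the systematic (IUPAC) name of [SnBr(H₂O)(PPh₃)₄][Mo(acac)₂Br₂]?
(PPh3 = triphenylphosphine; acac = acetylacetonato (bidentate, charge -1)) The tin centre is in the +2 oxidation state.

Both ions are complex: the cation is named first with the plain metal name, the anion second with the -ate form; each ion's ligands are alphabetised independently.
Sn is given as +2; the cation's ligand charges sum to -1, so the complex cation is 1+.
A 1:1 salt means the anion carries the equal and opposite charge, 1−.
Anion: ligand charges sum to -4; for the ion to be 1−, Mo = +3.

aquabromotetrakis(triphenylphosphine)tin(II) bis(acetylacetonato)dibromomolybdate(III)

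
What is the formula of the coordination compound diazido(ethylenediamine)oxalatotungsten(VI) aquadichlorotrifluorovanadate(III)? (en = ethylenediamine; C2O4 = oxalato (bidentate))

[W(C2O4)(en)(N3)2][VCl2F3(H2O)]

Cation [W…]: ligand charges -4, W(VI) ⇒ ion charge 2+.
Anion [V…]: ligand charges -5, V(III) ⇒ ion charge 2−.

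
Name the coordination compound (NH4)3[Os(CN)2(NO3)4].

The 3 ammonium counter-ions carry a total charge of +3, so each complex ion is 3−.
Ligand charges: 2×cyano (-1 each), 4×nitrato (-1 each); total -6. So Os + (-6) = 3−, giving Os = +3.
Ligands are named alphabetically: cyano before nitrato.
The complex ion is anionic, so osmium takes the -ate form osmate(III).

ammonium dicyanotetranitratoosmate(III)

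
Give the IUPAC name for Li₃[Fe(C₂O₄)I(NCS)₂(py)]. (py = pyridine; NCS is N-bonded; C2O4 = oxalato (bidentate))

lithium iododiisothiocyanatooxalato(pyridine)ferrate(II)

The 3 lithium counter-ions carry a total charge of +3, so each complex ion is 3−.
Ligand charges: 1×pyridine (neutral), 1×iodo (-1 each), 2×isothiocyanato (-1 each), 1×oxalato (-2 each); total -5. So Fe + (-5) = 3−, giving Fe = +2.
Ligands are named alphabetically: iodo before isothiocyanato before oxalato before pyridine.
The complex ion is anionic, so iron takes the -ate form ferrate(II).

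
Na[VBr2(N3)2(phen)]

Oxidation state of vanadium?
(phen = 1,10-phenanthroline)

1 sodium outside the brackets (+1 each) → the complex ion is 1−.
Ligand charges: 2×Br = -2; 1×phen neutral; 2×N3 = -2; sum -4.
V + (-4) = 1− ⇒ V is +3.

+3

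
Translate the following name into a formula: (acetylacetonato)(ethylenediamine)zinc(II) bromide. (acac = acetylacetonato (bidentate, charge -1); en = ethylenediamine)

[Zn(acac)(en)]Br

Ligands: 1 acetylacetonato (acac, -1), 1 ethylenediamine (en, neutral). Ligand charge sum = -1.
With Zn in oxidation state +2, the complex ion is [Zn...]^1+.
Charge balance with bromide (-1) requires 1 complex ion per 1 bromide.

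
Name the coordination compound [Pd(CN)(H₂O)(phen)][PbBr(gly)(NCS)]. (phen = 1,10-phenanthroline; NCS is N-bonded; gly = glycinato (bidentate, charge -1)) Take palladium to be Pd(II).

aquacyano(1,10-phenanthroline)palladium(II) bromo(glycinato)isothiocyanatoplumbate(II)

Both ions are complex: the cation is named first with the plain metal name, the anion second with the -ate form; each ion's ligands are alphabetised independently.
Pd is given as +2; the cation's ligand charges sum to -1, so the complex cation is 1+.
A 1:1 salt means the anion carries the equal and opposite charge, 1−.
Anion: ligand charges sum to -3; for the ion to be 1−, Pb = +2.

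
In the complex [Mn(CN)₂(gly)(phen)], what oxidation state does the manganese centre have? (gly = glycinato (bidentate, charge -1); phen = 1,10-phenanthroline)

+3

No counter-ion: the bracketed complex is neutral.
Ligand charges: 1×gly = -1; 1×phen neutral; 2×CN = -2; sum -3.
Mn + (-3) = 0 ⇒ Mn is +3.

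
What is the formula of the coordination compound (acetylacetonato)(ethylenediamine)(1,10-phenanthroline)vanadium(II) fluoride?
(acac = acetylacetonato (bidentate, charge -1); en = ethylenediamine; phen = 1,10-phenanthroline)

[V(acac)(en)(phen)]F

Ligands: 1 acetylacetonato (acac, -1), 1 ethylenediamine (en, neutral), 1 1,10-phenanthroline (phen, neutral). Ligand charge sum = -1.
Charge balance with fluoride (-1) requires 1 complex ion per 1 fluoride.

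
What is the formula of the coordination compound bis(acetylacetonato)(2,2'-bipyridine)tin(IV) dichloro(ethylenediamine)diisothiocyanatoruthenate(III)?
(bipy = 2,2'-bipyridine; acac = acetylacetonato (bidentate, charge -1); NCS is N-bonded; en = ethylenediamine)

[Sn(acac)2(bipy)][RuCl2(en)(NCS)2]2

Cation [Sn…]: ligand charges -2, Sn(IV) ⇒ ion charge 2+.
Anion [Ru…]: ligand charges -4, Ru(III) ⇒ ion charge 1−.
One 2+ cation requires 2 of the 1− anion.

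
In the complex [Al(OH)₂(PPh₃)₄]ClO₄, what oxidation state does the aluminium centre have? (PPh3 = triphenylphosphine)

1 perchlorate outside the brackets (-1 each) → the complex ion is 1+.
Ligand charges: 4×PPh3 neutral; 2×OH = -2; sum -2.
Al + (-2) = 1+ ⇒ Al is +3.

+3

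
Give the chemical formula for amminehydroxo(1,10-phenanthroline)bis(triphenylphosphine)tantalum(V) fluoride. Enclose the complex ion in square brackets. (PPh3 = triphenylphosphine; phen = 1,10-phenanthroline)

Ligands: 2 triphenylphosphine (PPh3, neutral), 1 ammine (NH3, neutral), 1 1,10-phenanthroline (phen, neutral), 1 hydroxo (OH, -1). Ligand charge sum = -1.
With Ta in oxidation state +5, the complex ion is [Ta...]^4+.
Charge balance with fluoride (-1) requires 1 complex ion per 4 fluoride.

[Ta(NH3)(OH)(phen)(PPh3)2]F4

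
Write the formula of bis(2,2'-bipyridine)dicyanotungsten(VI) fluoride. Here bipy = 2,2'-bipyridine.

[W(bipy)2(CN)2]F4

Ligands: 2 cyano (CN, -1), 2 2,2'-bipyridine (bipy, neutral). Ligand charge sum = -2.
With W in oxidation state +6, the complex ion is [W...]^4+.
Charge balance with fluoride (-1) requires 1 complex ion per 4 fluoride.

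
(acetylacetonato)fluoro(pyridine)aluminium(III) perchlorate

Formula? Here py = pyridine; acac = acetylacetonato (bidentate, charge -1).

[Al(acac)F(py)]ClO4

Ligands: 1 fluoro (F, -1), 1 pyridine (py, neutral), 1 acetylacetonato (acac, -1). Ligand charge sum = -2.
With Al in oxidation state +3, the complex ion is [Al...]^1+.
Charge balance with perchlorate (-1) requires 1 complex ion per 1 perchlorate.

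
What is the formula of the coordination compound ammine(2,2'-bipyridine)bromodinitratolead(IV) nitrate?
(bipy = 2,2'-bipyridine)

Ligands: 1 2,2'-bipyridine (bipy, neutral), 1 bromo (Br, -1), 1 ammine (NH3, neutral), 2 nitrato (NO3, -1). Ligand charge sum = -3.
With Pb in oxidation state +4, the complex ion is [Pb...]^1+.
Charge balance with nitrate (-1) requires 1 complex ion per 1 nitrate.

[Pb(bipy)Br(NH3)(NO3)2]NO3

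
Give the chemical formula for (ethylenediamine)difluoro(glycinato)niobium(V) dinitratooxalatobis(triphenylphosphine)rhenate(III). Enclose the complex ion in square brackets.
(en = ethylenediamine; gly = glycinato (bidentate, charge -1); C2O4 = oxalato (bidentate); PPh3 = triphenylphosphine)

[Nb(en)F2(gly)][Re(C2O4)(NO3)2(PPh3)2]2

Cation [Nb…]: ligand charges -3, Nb(V) ⇒ ion charge 2+.
Anion [Re…]: ligand charges -4, Re(III) ⇒ ion charge 1−.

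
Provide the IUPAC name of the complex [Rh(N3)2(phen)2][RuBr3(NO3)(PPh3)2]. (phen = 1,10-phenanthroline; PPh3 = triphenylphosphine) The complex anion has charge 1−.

Both ions are complex: the cation is named first with the plain metal name, the anion second with the -ate form; each ion's ligands are alphabetised independently.
The complex anion is given as 1−; its ligand charges sum to -4, so Ru = +3.
A 1:1 salt means the cation carries the equal and opposite charge, 1+.
Cation: ligand charges sum to -2; for the ion to be 1+, Rh = +3.

diazidobis(1,10-phenanthroline)rhodium(III) tribromonitratobis(triphenylphosphine)ruthenate(III)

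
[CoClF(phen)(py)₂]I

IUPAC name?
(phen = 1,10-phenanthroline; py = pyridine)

chlorofluoro(1,10-phenanthroline)bis(pyridine)cobalt(III) iodide

The 1 iodide counter-ion carries a total charge of -1, so each complex ion is 1+.
Ligand charges: 1×1,10-phenanthroline (neutral), 1×fluoro (-1 each), 1×chloro (-1 each), 2×pyridine (neutral); total -2. So Co + (-2) = 1+, giving Co = +3.
Ligands are named alphabetically: chloro before fluoro before phenanthroline before pyridine.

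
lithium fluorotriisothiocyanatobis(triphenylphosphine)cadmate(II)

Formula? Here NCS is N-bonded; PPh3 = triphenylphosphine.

Ligands: 3 isothiocyanato (NCS, -1), 2 triphenylphosphine (PPh3, neutral), 1 fluoro (F, -1). Ligand charge sum = -4.
With Cd in oxidation state +2, the complex ion is [Cd...]^2−.
Charge balance with lithium (+1) requires 1 complex ion per 2 lithium.

Li2[CdF(NCS)3(PPh3)2]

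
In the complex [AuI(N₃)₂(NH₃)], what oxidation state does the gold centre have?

+3

No counter-ion: the bracketed complex is neutral.
Ligand charges: 1×I = -1; 1×NH3 neutral; 2×N3 = -2; sum -3.
Au + (-3) = 0 ⇒ Au is +3.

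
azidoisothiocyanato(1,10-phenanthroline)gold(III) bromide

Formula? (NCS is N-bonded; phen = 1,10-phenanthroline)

Ligands: 1 isothiocyanato (NCS, -1), 1 1,10-phenanthroline (phen, neutral), 1 azido (N3, -1). Ligand charge sum = -2.
With Au in oxidation state +3, the complex ion is [Au...]^1+.
Charge balance with bromide (-1) requires 1 complex ion per 1 bromide.

[Au(N3)(NCS)(phen)]Br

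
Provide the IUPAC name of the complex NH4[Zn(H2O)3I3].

ammonium triaquatriiodozincate(II)

The 1 ammonium counter-ion carries a total charge of +1, so each complex ion is 1−.
Ligand charges: 3×aqua (neutral), 3×iodo (-1 each); total -3. So Zn + (-3) = 1−, giving Zn = +2.
Ligands are named alphabetically: aqua before iodo.
The complex ion is anionic, so zinc takes the -ate form zincate(II).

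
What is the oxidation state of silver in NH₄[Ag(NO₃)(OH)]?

1 ammonium outside the brackets (+1 each) → the complex ion is 1−.
Ligand charges: 1×NO3 = -1; 1×OH = -1; sum -2.
Ag + (-2) = 1− ⇒ Ag is +1.

+1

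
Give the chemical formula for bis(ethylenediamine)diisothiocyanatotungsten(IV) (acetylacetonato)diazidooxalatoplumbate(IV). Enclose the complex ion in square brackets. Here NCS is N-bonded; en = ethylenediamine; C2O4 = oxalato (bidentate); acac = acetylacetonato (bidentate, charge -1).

Cation [W…]: ligand charges -2, W(IV) ⇒ ion charge 2+.
Anion [Pb…]: ligand charges -5, Pb(IV) ⇒ ion charge 1−.
One 2+ cation requires 2 of the 1− anion.

[W(en)2(NCS)2][Pb(acac)(C2O4)(N3)2]2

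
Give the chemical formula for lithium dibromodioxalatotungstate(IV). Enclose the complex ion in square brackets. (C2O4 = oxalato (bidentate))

Ligands: 2 bromo (Br, -1), 2 oxalato (C2O4, -2). Ligand charge sum = -6.
With W in oxidation state +4, the complex ion is [W...]^2−.
Charge balance with lithium (+1) requires 1 complex ion per 2 lithium.

Li2[WBr2(C2O4)2]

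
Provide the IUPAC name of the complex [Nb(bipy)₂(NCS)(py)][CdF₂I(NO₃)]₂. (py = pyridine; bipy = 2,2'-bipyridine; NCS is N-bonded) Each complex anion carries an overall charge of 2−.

Both ions are complex: the cation is named first with the plain metal name, the anion second with the -ate form; each ion's ligands are alphabetised independently.
The complex anion is given as 2−; its ligand charges sum to -4, so Cd = +2.
With 2 anions per cation, the cation must be 2×2 = 4+.
Cation: ligand charges sum to -1; for the ion to be 4+, Nb = +5.

bis(2,2'-bipyridine)isothiocyanato(pyridine)niobium(V) difluoroiodonitratocadmate(II)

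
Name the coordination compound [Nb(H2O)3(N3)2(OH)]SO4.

triaquadiazidohydroxoniobium(V) sulfate

The 1 sulfate counter-ion carries a total charge of -2, so each complex ion is 2+.
Ligand charges: 1×hydroxo (-1 each), 2×azido (-1 each), 3×aqua (neutral); total -3. So Nb + (-3) = 2+, giving Nb = +5.
Ligands are named alphabetically: aqua before azido before hydroxo.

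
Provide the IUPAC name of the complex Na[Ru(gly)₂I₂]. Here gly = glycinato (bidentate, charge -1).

The 1 sodium counter-ion carries a total charge of +1, so each complex ion is 1−.
Ligand charges: 2×iodo (-1 each), 2×glycinato (-1 each); total -4. So Ru + (-4) = 1−, giving Ru = +3.
Ligands are named alphabetically: glycinato before iodo.
The complex ion is anionic, so ruthenium takes the -ate form ruthenate(III).

sodium bis(glycinato)diiodoruthenate(III)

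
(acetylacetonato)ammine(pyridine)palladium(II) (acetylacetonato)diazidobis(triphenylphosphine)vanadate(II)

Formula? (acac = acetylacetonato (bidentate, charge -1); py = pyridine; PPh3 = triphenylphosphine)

Cation [Pd…]: ligand charges -1, Pd(II) ⇒ ion charge 1+.
Anion [V…]: ligand charges -3, V(II) ⇒ ion charge 1−.

[Pd(acac)(NH3)(py)][V(acac)(N3)2(PPh3)2]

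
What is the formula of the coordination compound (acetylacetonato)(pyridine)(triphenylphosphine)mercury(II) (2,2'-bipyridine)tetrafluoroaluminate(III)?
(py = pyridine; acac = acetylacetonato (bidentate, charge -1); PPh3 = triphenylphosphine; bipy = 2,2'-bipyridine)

Cation [Hg…]: ligand charges -1, Hg(II) ⇒ ion charge 1+.
Anion [Al…]: ligand charges -4, Al(III) ⇒ ion charge 1−.

[Hg(acac)(PPh3)(py)][Al(bipy)F4]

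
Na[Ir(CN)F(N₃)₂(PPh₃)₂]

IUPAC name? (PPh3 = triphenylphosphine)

The 1 sodium counter-ion carries a total charge of +1, so each complex ion is 1−.
Ligand charges: 1×cyano (-1 each), 2×azido (-1 each), 2×triphenylphosphine (neutral), 1×fluoro (-1 each); total -4. So Ir + (-4) = 1−, giving Ir = +3.
Ligands are named alphabetically: azido before cyano before fluoro before triphenylphosphine.
The complex ion is anionic, so iridium takes the -ate form iridate(III).

sodium diazidocyanofluorobis(triphenylphosphine)iridate(III)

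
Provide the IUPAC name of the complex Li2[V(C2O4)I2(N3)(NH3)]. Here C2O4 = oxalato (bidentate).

lithium ammineazidodiiodooxalatovanadate(III)

The 2 lithium counter-ions carry a total charge of +2, so each complex ion is 2−.
Ligand charges: 1×ammine (neutral), 1×azido (-1 each), 2×iodo (-1 each), 1×oxalato (-2 each); total -5. So V + (-5) = 2−, giving V = +3.
The complex ion is anionic, so vanadium takes the -ate form vanadate(III).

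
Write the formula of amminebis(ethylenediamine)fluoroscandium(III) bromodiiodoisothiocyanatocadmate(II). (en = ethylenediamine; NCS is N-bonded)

Cation [Sc…]: ligand charges -1, Sc(III) ⇒ ion charge 2+.
Anion [Cd…]: ligand charges -4, Cd(II) ⇒ ion charge 2−.

[Sc(en)2F(NH3)][CdBrI2(NCS)]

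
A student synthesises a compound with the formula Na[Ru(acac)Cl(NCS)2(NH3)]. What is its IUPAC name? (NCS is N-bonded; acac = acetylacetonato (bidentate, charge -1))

sodium (acetylacetonato)amminechlorodiisothiocyanatoruthenate(III)

The 1 sodium counter-ion carries a total charge of +1, so each complex ion is 1−.
Ligand charges: 1×ammine (neutral), 1×chloro (-1 each), 2×isothiocyanato (-1 each), 1×acetylacetonato (-1 each); total -4. So Ru + (-4) = 1−, giving Ru = +3.
The complex ion is anionic, so ruthenium takes the -ate form ruthenate(III).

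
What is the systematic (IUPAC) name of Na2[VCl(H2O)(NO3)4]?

sodium aquachlorotetranitratovanadate(III)

The 2 sodium counter-ions carry a total charge of +2, so each complex ion is 2−.
Ligand charges: 1×chloro (-1 each), 1×aqua (neutral), 4×nitrato (-1 each); total -5. So V + (-5) = 2−, giving V = +3.
Ligands are named alphabetically: aqua before chloro before nitrato.
The complex ion is anionic, so vanadium takes the -ate form vanadate(III).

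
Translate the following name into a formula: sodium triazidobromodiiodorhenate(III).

Na3[ReBrI2(N3)3]

Ligands: 2 iodo (I, -1), 3 azido (N3, -1), 1 bromo (Br, -1). Ligand charge sum = -6.
With Re in oxidation state +3, the complex ion is [Re...]^3−.
Charge balance with sodium (+1) requires 1 complex ion per 3 sodium.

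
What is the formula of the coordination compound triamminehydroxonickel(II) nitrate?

Ligands: 3 ammine (NH3, neutral), 1 hydroxo (OH, -1). Ligand charge sum = -1.
With Ni in oxidation state +2, the complex ion is [Ni...]^1+.
Charge balance with nitrate (-1) requires 1 complex ion per 1 nitrate.

[Ni(NH3)3(OH)]NO3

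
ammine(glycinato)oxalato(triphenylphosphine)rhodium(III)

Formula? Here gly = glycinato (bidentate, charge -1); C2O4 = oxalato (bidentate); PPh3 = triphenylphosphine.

[Rh(C2O4)(gly)(NH3)(PPh3)]

Ligands: 1 glycinato (gly, -1), 1 oxalato (C2O4, -2), 1 ammine (NH3, neutral), 1 triphenylphosphine (PPh3, neutral). Ligand charge sum = -3.
With Rh in oxidation state +3, the complex ion is [Rh...].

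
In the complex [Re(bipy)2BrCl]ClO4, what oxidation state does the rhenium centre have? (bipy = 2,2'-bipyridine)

+3

1 perchlorate outside the brackets (-1 each) → the complex ion is 1+.
Ligand charges: 2×bipy neutral; 1×Br = -1; 1×Cl = -1; sum -2.
Re + (-2) = 1+ ⇒ Re is +3.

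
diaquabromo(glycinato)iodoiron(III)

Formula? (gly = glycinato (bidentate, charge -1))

Ligands: 2 aqua (H2O, neutral), 1 glycinato (gly, -1), 1 bromo (Br, -1), 1 iodo (I, -1). Ligand charge sum = -3.
With Fe in oxidation state +3, the complex ion is [Fe...].

[FeBr(gly)(H2O)2I]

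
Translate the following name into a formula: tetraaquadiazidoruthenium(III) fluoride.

[Ru(H2O)4(N3)2]F

Ligands: 4 aqua (H2O, neutral), 2 azido (N3, -1). Ligand charge sum = -2.
Charge balance with fluoride (-1) requires 1 complex ion per 1 fluoride.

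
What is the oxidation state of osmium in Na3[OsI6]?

+3

3 sodium outside the brackets (+1 each) → the complex ion is 3−.
Ligand charges: 6×I = -6; sum -6.
Os + (-6) = 3− ⇒ Os is +3.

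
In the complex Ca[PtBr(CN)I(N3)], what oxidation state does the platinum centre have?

+2

1 calcium outside the brackets (+2 each) → the complex ion is 2−.
Ligand charges: 1×I = -1; 1×N3 = -1; 1×CN = -1; 1×Br = -1; sum -4.
Pt + (-4) = 2− ⇒ Pt is +2.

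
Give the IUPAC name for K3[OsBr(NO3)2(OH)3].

potassium bromotrihydroxodinitratoosmate(III)

The 3 potassium counter-ions carry a total charge of +3, so each complex ion is 3−.
Ligand charges: 1×bromo (-1 each), 3×hydroxo (-1 each), 2×nitrato (-1 each); total -6. So Os + (-6) = 3−, giving Os = +3.
Ligands are named alphabetically: bromo before hydroxo before nitrato.
The complex ion is anionic, so osmium takes the -ate form osmate(III).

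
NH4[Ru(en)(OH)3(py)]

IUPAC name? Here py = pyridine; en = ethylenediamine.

The 1 ammonium counter-ion carries a total charge of +1, so each complex ion is 1−.
Ligand charges: 3×hydroxo (-1 each), 1×pyridine (neutral), 1×ethylenediamine (neutral); total -3. So Ru + (-3) = 1−, giving Ru = +2.
The complex ion is anionic, so ruthenium takes the -ate form ruthenate(II).

ammonium (ethylenediamine)trihydroxo(pyridine)ruthenate(II)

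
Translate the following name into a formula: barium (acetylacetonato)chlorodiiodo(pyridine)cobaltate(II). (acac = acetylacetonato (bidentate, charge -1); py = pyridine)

Ligands: 1 acetylacetonato (acac, -1), 1 pyridine (py, neutral), 2 iodo (I, -1), 1 chloro (Cl, -1). Ligand charge sum = -4.
Charge balance with barium (+2) requires 1 complex ion per 1 barium.

Ba[Co(acac)ClI2(py)]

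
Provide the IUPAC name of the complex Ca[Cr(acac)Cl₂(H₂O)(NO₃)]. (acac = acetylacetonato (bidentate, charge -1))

calcium (acetylacetonato)aquadichloronitratochromate(II)

The 1 calcium counter-ion carries a total charge of +2, so each complex ion is 2−.
Ligand charges: 1×nitrato (-1 each), 2×chloro (-1 each), 1×acetylacetonato (-1 each), 1×aqua (neutral); total -4. So Cr + (-4) = 2−, giving Cr = +2.
Ligands are named alphabetically: acetylacetonato before aqua before chloro before nitrato.
The complex ion is anionic, so chromium takes the -ate form chromate(II).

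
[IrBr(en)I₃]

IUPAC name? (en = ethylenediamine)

bromo(ethylenediamine)triiodoiridium(IV)

There is no counter-ion, so the complex is neutral overall.
Ligand charges: 1×bromo (-1 each), 1×ethylenediamine (neutral), 3×iodo (-1 each); total -4. So Ir + (-4) = 0, giving Ir = +4.
Ligands are named alphabetically: bromo before ethylenediamine before iodo.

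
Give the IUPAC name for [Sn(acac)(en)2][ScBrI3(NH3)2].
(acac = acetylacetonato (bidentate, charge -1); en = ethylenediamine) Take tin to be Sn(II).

Both ions are complex: the cation is named first with the plain metal name, the anion second with the -ate form; each ion's ligands are alphabetised independently.
Sn is given as +2; the cation's ligand charges sum to -1, so the complex cation is 1+.
A 1:1 salt means the anion carries the equal and opposite charge, 1−.
Anion: ligand charges sum to -4; for the ion to be 1−, Sc = +3.

(acetylacetonato)bis(ethylenediamine)tin(II) diamminebromotriiodoscandate(III)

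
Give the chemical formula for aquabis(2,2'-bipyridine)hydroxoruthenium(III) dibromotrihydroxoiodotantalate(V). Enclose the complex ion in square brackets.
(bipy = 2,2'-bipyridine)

Cation [Ru…]: ligand charges -1, Ru(III) ⇒ ion charge 2+.
Anion [Ta…]: ligand charges -6, Ta(V) ⇒ ion charge 1−.
One 2+ cation requires 2 of the 1− anion.

[Ru(bipy)2(H2O)(OH)][TaBr2I(OH)3]2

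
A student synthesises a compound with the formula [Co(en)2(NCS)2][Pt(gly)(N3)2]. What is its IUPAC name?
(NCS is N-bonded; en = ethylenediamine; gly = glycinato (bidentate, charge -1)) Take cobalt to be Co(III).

Co is given as +3; the cation's ligand charges sum to -2, so the complex cation is 1+.
A 1:1 salt means the anion carries the equal and opposite charge, 1−.
Anion: ligand charges sum to -3; for the ion to be 1−, Pt = +2.

bis(ethylenediamine)diisothiocyanatocobalt(III) diazido(glycinato)platinate(II)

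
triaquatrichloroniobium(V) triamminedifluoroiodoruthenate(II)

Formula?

[NbCl3(H2O)3][RuF2I(NH3)3]2

Cation [Nb…]: ligand charges -3, Nb(V) ⇒ ion charge 2+.
Anion [Ru…]: ligand charges -3, Ru(II) ⇒ ion charge 1−.
One 2+ cation requires 2 of the 1− anion.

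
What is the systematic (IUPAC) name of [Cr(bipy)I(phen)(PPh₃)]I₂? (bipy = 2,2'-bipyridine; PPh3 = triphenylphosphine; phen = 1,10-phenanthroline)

The 2 iodide counter-ions carry a total charge of -2, so each complex ion is 2+.
Ligand charges: 1×2,2'-bipyridine (neutral), 1×triphenylphosphine (neutral), 1×iodo (-1 each), 1×1,10-phenanthroline (neutral); total -1. So Cr + (-1) = 2+, giving Cr = +3.
Ligands are named alphabetically: bipyridine before iodo before phenanthroline before triphenylphosphine.

(2,2'-bipyridine)iodo(1,10-phenanthroline)(triphenylphosphine)chromium(III) iodide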